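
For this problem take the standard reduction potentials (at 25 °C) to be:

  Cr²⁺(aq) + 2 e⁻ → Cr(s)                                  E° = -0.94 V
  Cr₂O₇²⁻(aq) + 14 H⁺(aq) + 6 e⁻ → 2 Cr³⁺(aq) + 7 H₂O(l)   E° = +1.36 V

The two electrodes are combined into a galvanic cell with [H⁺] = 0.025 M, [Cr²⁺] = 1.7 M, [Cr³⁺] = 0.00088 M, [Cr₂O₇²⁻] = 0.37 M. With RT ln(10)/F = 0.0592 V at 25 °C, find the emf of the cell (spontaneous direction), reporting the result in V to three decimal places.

+2.128 V

Cr₂O₇²⁻/Cr³⁺ is the cathode (higher E°), Cr²⁺/Cr the anode: E°cell = +1.36 − (-0.94) = +2.30 V, n = 6.
Overall: Cr₂O₇²⁻(aq) + 14 H⁺(aq) + 3 Cr(s) → 2 Cr³⁺(aq) + 7 H₂O(l) + 3 Cr²⁺(aq)
Q = [Cr³⁺]^2·[Cr²⁺]^3 / ([Cr₂O₇²⁻]·[H⁺]^14); log Q = 17.441.
E = E° − (0.0592/n) log Q = +2.30 − (0.0592/6)(17.441) = +2.128 V.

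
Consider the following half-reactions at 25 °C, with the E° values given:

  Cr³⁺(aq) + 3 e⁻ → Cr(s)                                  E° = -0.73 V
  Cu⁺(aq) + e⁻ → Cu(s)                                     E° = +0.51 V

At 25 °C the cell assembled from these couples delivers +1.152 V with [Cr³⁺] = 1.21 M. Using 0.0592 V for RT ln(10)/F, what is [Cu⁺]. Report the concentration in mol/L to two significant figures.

0.035 M

Cu⁺/Cu is the cathode, Cr³⁺/Cr the anode: E°cell = +1.24 V, n = 3.
Overall reaction: 3 Cu⁺(aq) + Cr(s) → 3 Cu(s) + Cr³⁺(aq); Q = [Cr³⁺]^1/[Cu⁺]^3.
From E = E° − (0.0592/n) log Q: log Q = (E° − E)·n/0.0592 = (+1.24 − (+1.152))·3/0.0592 = 4.4595.
So 3·log[Cu⁺] = 1·log(1.21) − log Q = 0.0828 − (4.4595) = -4.3767; log[Cu⁺] = -4.3767 / 3 = -1.4589; [Cu⁺] = 10^(-1.4589) ≈ 0.035 M.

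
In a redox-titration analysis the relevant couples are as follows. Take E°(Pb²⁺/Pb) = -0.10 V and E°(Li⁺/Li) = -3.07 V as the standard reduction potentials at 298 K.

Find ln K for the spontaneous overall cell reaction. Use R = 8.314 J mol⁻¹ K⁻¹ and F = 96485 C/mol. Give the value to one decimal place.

231.3

Cathode: Pb²⁺/Pb; anode: Li⁺/Li. E°cell = (-0.10) − (-3.07) = +2.97 V, with n = 2.
ΔG° = −nFE° = −RT ln K, so ln K = nFE°/(RT) = (2)(96485)(+2.97) / ((8.314)(298)) = 231.324.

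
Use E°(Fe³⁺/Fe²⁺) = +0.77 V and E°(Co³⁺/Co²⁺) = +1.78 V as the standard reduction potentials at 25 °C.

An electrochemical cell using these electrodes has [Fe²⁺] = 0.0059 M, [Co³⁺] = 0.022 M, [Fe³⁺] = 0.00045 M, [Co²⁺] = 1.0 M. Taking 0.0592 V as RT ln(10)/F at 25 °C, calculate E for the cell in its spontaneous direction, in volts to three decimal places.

Co³⁺/Co²⁺ is the cathode (higher E°), Fe³⁺/Fe²⁺ the anode: E°cell = +1.78 − (+0.77) = +1.01 V, n = 1.
Overall: Co³⁺(aq) + Fe²⁺(aq) → Co²⁺(aq) + Fe³⁺(aq)
Q = [Co²⁺]·[Fe³⁺] / ([Co³⁺]·[Fe²⁺]); log Q = 0.540.
E = E° − (0.0592/n) log Q = +1.01 − (0.0592/1)(0.540) = +0.978 V.

+0.978 V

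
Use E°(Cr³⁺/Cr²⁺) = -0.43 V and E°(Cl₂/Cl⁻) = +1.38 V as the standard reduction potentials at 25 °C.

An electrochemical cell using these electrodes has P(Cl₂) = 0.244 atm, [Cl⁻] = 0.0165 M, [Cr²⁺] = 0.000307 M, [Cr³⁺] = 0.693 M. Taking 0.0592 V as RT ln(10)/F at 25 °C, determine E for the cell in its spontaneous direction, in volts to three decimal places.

Cl₂/Cl⁻ is the cathode (higher E°), Cr³⁺/Cr²⁺ the anode: E°cell = +1.38 − (-0.43) = +1.81 V, n = 2.
Overall: Cl₂(g) + 2 Cr²⁺(aq) → 2 Cl⁻(aq) + 2 Cr³⁺(aq)
Q = [Cl⁻]^2·[Cr³⁺]^2 / (P(Cl₂)·[Cr²⁺]^2); log Q = 3.755.
E = E° − (0.0592/n) log Q = +1.81 − (0.0592/2)(3.755) = +1.699 V.

+1.699 V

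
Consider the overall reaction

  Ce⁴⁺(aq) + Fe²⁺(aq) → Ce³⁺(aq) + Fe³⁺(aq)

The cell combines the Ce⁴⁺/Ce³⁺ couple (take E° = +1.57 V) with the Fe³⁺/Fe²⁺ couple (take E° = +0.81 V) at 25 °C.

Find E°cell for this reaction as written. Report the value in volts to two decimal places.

The Ce⁴⁺/Ce³⁺ couple has the higher reduction potential, so it is the cathode; Fe³⁺/Fe²⁺ is oxidised at the anode.
E°cell = E°(cathode) − E°(anode) = (+1.57) − (+0.81) = +0.76 V.
Since E°cell > 0, the reaction is spontaneous under standard conditions.

+0.76 V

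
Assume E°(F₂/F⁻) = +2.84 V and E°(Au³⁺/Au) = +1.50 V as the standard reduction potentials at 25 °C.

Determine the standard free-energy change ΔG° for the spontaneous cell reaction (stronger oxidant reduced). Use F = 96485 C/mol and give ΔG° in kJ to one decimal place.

-775.7 kJ

F₂/F⁻ (E° = +2.84 V) is the cathode; Au³⁺/Au (E° = +1.50 V) is the anode, so E°cell = +1.34 V.
Balancing electrons gives n = 6 (lcm of 2 and 3).
ΔG° = −nFE° = −(6)(96485)(+1.34) = -775,739 J = -775.7 kJ.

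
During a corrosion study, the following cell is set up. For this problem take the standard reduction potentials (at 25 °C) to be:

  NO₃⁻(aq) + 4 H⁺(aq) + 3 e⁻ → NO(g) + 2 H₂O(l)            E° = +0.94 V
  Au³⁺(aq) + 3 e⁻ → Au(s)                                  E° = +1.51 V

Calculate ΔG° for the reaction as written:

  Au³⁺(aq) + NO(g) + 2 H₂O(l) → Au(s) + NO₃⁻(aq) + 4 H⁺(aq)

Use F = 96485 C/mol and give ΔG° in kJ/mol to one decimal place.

As written, Au³⁺/Au is reduced (cathode) and NO₃⁻/NO is oxidised (anode), so E°cell = (+1.51) − (+0.94) = +0.57 V.
Balancing electrons gives n = 3.
ΔG° = −nFE° = −(3)(96485)(+0.57) = -164,989 J = -165.0 kJ/mol.

-165.0 kJ/mol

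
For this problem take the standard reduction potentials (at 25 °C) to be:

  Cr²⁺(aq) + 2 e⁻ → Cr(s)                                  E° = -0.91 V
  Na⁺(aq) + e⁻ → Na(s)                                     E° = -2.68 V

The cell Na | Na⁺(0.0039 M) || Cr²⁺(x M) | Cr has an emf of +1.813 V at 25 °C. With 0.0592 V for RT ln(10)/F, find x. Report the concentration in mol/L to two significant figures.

0.00043 M

Cr²⁺/Cr is the cathode, Na⁺/Na the anode: E°cell = +1.77 V, n = 2.
Overall reaction: Cr²⁺(aq) + 2 Na(s) → Cr(s) + 2 Na⁺(aq); Q = [Na⁺]^2/[Cr²⁺]^1.
From E = E° − (0.0592/n) log Q: log Q = (E° − E)·n/0.0592 = (+1.77 − (+1.813))·2/0.0592 = -1.4527.
So 1·log[Cr²⁺] = 2·log(0.0039) − log Q = -4.8179 − (-1.4527) = -3.3652; [Cr²⁺] = 10^(-3.3652) ≈ 0.00043 M.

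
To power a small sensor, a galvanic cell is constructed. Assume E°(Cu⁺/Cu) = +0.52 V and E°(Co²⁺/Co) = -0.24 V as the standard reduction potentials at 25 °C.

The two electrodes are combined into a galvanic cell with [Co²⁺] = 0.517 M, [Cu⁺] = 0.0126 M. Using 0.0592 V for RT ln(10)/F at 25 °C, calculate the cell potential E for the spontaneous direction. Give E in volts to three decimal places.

Cu⁺/Cu is the cathode (higher E°), Co²⁺/Co the anode: E°cell = +0.52 − (-0.24) = +0.76 V, n = 2.
Overall: 2 Cu⁺(aq) + Co(s) → 2 Cu(s) + Co²⁺(aq)
Q = [Co²⁺] / ([Cu⁺]^2); log Q = 3.513.
E = E° − (0.0592/n) log Q = +0.76 − (0.0592/2)(3.513) = +0.656 V.

+0.656 V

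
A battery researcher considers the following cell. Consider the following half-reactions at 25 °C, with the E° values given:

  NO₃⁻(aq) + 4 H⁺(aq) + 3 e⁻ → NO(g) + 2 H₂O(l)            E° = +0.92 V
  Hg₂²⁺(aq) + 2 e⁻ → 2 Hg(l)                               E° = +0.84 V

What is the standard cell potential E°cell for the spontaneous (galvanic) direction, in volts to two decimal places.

The NO₃⁻/NO couple has the higher reduction potential, so it is the cathode; Hg₂²⁺/Hg is oxidised at the anode.
E°cell = E°(cathode) − E°(anode) = (+0.92) − (+0.84) = +0.08 V.

+0.08 V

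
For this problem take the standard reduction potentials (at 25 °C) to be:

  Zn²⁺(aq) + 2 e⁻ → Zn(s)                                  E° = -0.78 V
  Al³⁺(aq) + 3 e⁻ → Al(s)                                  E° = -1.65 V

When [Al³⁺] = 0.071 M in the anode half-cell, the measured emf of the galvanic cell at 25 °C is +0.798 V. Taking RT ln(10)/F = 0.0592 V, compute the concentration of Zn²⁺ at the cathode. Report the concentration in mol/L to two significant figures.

0.00063 M

Zn²⁺/Zn is the cathode, Al³⁺/Al the anode: E°cell = +0.87 V, n = 6.
Overall reaction: 3 Zn²⁺(aq) + 2 Al(s) → 3 Zn(s) + 2 Al³⁺(aq); Q = [Al³⁺]^2/[Zn²⁺]^3.
From E = E° − (0.0592/n) log Q: log Q = (E° − E)·n/0.0592 = (+0.87 − (+0.798))·6/0.0592 = 7.2973.
So 3·log[Zn²⁺] = 2·log(0.071) − log Q = -2.2975 − (7.2973) = -9.5948; log[Zn²⁺] = -9.5948 / 3 = -3.1983; [Zn²⁺] = 10^(-3.1983) ≈ 0.00063 M.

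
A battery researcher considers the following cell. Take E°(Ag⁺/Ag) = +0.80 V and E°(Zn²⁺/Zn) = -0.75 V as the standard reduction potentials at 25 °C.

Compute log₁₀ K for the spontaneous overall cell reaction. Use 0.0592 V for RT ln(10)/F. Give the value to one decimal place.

Cathode: Ag⁺/Ag; anode: Zn²⁺/Zn. E°cell = +1.55 V, n = 2.
log K = nE°cell / 0.0592 = (2)(+1.55) / 0.0592 = 52.4.

52.4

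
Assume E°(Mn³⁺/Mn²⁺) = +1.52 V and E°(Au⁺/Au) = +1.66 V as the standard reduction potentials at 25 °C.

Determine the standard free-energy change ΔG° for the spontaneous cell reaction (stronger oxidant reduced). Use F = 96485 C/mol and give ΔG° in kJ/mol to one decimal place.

Au⁺/Au (E° = +1.66 V) is the cathode; Mn³⁺/Mn²⁺ (E° = +1.52 V) is the anode, so E°cell = +0.14 V.
Balancing electrons gives n = 1 (lcm of 1 and 1).
ΔG° = −nFE° = −(1)(96485)(+0.14) = -13,508 J = -13.5 kJ/mol.

-13.5 kJ/mol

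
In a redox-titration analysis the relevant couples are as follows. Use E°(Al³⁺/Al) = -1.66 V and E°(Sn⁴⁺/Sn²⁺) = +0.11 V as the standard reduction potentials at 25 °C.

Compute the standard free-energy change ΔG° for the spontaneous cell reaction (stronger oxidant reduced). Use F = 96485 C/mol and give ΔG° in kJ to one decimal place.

-1024.7 kJ

Sn⁴⁺/Sn²⁺ (E° = +0.11 V) is the cathode; Al³⁺/Al (E° = -1.66 V) is the anode, so E°cell = +1.77 V.
Balancing electrons gives n = 6 (lcm of 2 and 3).
ΔG° = −nFE° = −(6)(96485)(+1.77) = -1,024,671 J = -1024.7 kJ.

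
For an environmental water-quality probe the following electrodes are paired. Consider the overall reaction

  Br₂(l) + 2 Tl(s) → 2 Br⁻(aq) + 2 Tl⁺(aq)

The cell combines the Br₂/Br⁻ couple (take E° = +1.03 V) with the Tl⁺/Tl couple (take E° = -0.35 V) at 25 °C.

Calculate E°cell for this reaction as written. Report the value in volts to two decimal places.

The Br₂/Br⁻ couple has the higher reduction potential, so it is the cathode; Tl⁺/Tl is oxidised at the anode.
E°cell = E°(cathode) − E°(anode) = (+1.03) − (-0.35) = +1.38 V.
Since E°cell > 0, the reaction is spontaneous under standard conditions.

+1.38 V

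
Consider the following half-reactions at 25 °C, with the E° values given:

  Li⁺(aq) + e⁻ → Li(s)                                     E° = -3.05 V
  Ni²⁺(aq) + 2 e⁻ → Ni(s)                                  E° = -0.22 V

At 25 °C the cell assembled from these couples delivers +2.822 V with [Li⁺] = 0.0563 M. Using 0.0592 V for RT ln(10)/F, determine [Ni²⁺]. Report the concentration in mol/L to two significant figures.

Ni²⁺/Ni is the cathode, Li⁺/Li the anode: E°cell = +2.83 V, n = 2.
Overall reaction: Ni²⁺(aq) + 2 Li(s) → Ni(s) + 2 Li⁺(aq); Q = [Li⁺]^2/[Ni²⁺]^1.
From E = E° − (0.0592/n) log Q: log Q = (E° − E)·n/0.0592 = (+2.83 − (+2.822))·2/0.0592 = 0.2703.
So 1·log[Ni²⁺] = 2·log(0.0563) − log Q = -2.4990 − (0.2703) = -2.7693; [Ni²⁺] = 10^(-2.7693) ≈ 0.0017 M.

0.0017 M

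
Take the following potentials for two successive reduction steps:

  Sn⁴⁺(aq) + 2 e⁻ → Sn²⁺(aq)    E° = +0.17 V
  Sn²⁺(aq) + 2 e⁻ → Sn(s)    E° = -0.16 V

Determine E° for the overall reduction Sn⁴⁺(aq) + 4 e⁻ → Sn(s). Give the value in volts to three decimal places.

Adding the free-energy changes (−nFE°) of the two steps gives −n₃FE°₃ = −n₁FE°₁ − n₂FE°₂.
E°₃ = (2×+0.17 + 2×-0.16) / 4 = (+0.020) / 4 = +0.005 V.

+0.005 V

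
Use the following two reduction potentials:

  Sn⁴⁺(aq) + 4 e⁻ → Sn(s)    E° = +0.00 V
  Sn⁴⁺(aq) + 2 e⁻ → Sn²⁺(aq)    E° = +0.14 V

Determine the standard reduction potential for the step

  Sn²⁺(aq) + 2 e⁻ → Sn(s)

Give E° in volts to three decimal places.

Sequential free energies add, so n₃E°₃ = n₁E°₁ + n₂E°₂.
With n₃ = 4, and the known step contributing 2×(+0.14) V, the unknown satisfies 2·E° = 4×(+0.00) − 2×(+0.14) = -0.280.
E° = -0.280 / 2 = -0.140 V.

-0.140 V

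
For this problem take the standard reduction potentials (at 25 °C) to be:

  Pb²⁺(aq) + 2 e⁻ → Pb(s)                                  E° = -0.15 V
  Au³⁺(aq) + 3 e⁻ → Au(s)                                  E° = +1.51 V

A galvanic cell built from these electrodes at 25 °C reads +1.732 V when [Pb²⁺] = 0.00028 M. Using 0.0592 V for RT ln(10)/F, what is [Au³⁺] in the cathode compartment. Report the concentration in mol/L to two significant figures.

0.021 M

Au³⁺/Au is the cathode, Pb²⁺/Pb the anode: E°cell = +1.66 V, n = 6.
Overall reaction: 2 Au³⁺(aq) + 3 Pb(s) → 2 Au(s) + 3 Pb²⁺(aq); Q = [Pb²⁺]^3/[Au³⁺]^2.
From E = E° − (0.0592/n) log Q: log Q = (E° − E)·n/0.0592 = (+1.66 − (+1.732))·6/0.0592 = -7.2973.
So 2·log[Au³⁺] = 3·log(0.00028) − log Q = -10.6585 − (-7.2973) = -3.3612; log[Au³⁺] = -3.3612 / 2 = -1.6806; [Au³⁺] = 10^(-1.6806) ≈ 0.021 M.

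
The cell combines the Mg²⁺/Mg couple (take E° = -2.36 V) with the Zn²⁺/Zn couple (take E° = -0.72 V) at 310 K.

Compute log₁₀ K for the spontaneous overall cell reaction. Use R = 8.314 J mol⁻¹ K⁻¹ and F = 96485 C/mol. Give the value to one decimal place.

Cathode: Zn²⁺/Zn; anode: Mg²⁺/Mg. E°cell = (-0.72) − (-2.36) = +1.64 V, with n = 2.
ΔG° = −nFE° = −RT ln K, so ln K = nFE°/(RT) = (2)(96485)(+1.64) / ((8.314)(310)) = 122.790.
log₁₀ K = 122.790 / ln 10 = 53.3.

53.3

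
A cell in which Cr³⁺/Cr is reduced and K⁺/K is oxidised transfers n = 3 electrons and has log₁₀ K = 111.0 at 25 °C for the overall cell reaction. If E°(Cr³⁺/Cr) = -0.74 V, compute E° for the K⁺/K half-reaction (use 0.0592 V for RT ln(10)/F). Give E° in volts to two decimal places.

-2.93 V

E°cell = (0.0592/n)·log K = (0.0592/3)(111.0) = +2.190 V.
Since Cr³⁺/Cr is the cathode and K⁺/K the anode, E°cell = E°(Cr³⁺/Cr) − E°(K⁺/K).
So E°(K⁺/K) = E°(Cr³⁺/Cr) − E°cell = (-0.74) − (+2.190) = -2.93 V.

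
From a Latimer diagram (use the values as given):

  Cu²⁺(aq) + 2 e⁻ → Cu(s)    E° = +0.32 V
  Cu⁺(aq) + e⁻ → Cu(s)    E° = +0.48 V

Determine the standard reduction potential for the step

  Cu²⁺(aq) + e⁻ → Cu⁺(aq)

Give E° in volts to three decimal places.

+0.160 V

Sequential free energies add, so n₃E°₃ = n₁E°₁ + n₂E°₂.
With n₃ = 2, and the known step contributing 1×(+0.48) V, the unknown satisfies 1·E° = 2×(+0.32) − 1×(+0.48) = +0.160.
E° = +0.160 / 1 = +0.160 V.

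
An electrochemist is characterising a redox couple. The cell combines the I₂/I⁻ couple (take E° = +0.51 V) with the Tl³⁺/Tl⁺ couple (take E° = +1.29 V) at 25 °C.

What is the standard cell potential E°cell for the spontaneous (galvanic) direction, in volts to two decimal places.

+0.78 V

The Tl³⁺/Tl⁺ couple has the higher reduction potential, so it is the cathode; I₂/I⁻ is oxidised at the anode.
E°cell = E°(cathode) − E°(anode) = (+1.29) − (+0.51) = +0.78 V.
Since E°cell > 0, the reaction is spontaneous under standard conditions.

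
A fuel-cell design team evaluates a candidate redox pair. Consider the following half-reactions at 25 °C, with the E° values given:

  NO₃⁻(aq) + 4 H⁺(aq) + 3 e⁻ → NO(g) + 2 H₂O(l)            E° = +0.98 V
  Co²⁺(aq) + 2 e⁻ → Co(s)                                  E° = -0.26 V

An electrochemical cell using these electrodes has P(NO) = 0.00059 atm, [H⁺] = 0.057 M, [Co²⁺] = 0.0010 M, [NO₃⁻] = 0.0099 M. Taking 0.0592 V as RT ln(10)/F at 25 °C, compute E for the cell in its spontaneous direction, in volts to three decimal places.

NO₃⁻/NO is the cathode (higher E°), Co²⁺/Co the anode: E°cell = +0.98 − (-0.26) = +1.24 V, n = 6.
Overall: 2 NO₃⁻(aq) + 8 H⁺(aq) + 3 Co(s) → 2 NO(g) + 4 H₂O(l) + 3 Co²⁺(aq)
Q = P(NO)^2·[Co²⁺]^3 / ([NO₃⁻]^2·[H⁺]^8); log Q = -1.497.
E = E° − (0.0592/n) log Q = +1.24 − (0.0592/6)(-1.497) = +1.255 V.

+1.255 V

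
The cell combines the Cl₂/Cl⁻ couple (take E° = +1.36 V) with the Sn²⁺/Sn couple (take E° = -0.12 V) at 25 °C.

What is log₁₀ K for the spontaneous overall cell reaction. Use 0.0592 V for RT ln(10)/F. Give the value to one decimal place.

50.0

Cathode: Cl₂/Cl⁻; anode: Sn²⁺/Sn. E°cell = +1.48 V, n = 2.
log K = nE°cell / 0.0592 = (2)(+1.48) / 0.0592 = 50.0.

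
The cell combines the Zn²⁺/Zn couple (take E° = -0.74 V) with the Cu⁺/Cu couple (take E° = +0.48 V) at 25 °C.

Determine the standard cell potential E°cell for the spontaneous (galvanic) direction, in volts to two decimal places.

The Cu⁺/Cu couple has the higher reduction potential, so it is the cathode; Zn²⁺/Zn is oxidised at the anode.
E°cell = E°(cathode) − E°(anode) = (+0.48) − (-0.74) = +1.22 V.

+1.22 V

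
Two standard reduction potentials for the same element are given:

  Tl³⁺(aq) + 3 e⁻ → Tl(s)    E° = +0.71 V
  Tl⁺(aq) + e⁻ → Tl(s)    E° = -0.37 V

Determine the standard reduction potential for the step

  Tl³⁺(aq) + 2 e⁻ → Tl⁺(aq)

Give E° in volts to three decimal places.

Sequential free energies add, so n₃E°₃ = n₁E°₁ + n₂E°₂.
With n₃ = 3, and the known step contributing 1×(-0.37) V, the unknown satisfies 2·E° = 3×(+0.71) − 1×(-0.37) = +2.500.
E° = +2.500 / 2 = +1.250 V.

+1.250 V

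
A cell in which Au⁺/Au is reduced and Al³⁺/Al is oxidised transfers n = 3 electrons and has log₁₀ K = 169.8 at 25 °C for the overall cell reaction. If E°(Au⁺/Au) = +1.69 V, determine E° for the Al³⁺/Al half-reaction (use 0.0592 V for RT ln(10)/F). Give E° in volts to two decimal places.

-1.66 V

E°cell = (0.0592/n)·log K = (0.0592/3)(169.8) = +3.351 V.
Since Au⁺/Au is the cathode and Al³⁺/Al the anode, E°cell = E°(Au⁺/Au) − E°(Al³⁺/Al).
So E°(Al³⁺/Al) = E°(Au⁺/Au) − E°cell = (+1.69) − (+3.351) = -1.66 V.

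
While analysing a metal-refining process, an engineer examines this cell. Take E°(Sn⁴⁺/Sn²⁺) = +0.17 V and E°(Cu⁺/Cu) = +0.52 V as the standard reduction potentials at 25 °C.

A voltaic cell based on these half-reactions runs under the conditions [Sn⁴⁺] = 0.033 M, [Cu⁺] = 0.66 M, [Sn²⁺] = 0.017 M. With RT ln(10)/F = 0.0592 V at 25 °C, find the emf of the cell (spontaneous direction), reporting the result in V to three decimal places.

Cu⁺/Cu is the cathode (higher E°), Sn⁴⁺/Sn²⁺ the anode: E°cell = +0.52 − (+0.17) = +0.35 V, n = 2.
Overall: 2 Cu⁺(aq) + Sn²⁺(aq) → 2 Cu(s) + Sn⁴⁺(aq)
Q = [Sn⁴⁺] / ([Cu⁺]^2·[Sn²⁺]); log Q = 0.649.
E = E° − (0.0592/n) log Q = +0.35 − (0.0592/2)(0.649) = +0.331 V.

+0.331 V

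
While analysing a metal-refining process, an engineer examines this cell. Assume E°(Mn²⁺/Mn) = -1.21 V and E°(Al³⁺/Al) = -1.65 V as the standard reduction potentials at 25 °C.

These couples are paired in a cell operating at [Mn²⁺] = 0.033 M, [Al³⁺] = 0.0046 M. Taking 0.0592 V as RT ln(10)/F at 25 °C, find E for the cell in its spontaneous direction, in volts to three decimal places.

+0.442 V

Mn²⁺/Mn is the cathode (higher E°), Al³⁺/Al the anode: E°cell = -1.21 − (-1.65) = +0.44 V, n = 6.
Overall: 3 Mn²⁺(aq) + 2 Al(s) → 3 Mn(s) + 2 Al³⁺(aq)
Q = [Al³⁺]^2 / ([Mn²⁺]^3); log Q = -0.230.
E = E° − (0.0592/n) log Q = +0.44 − (0.0592/6)(-0.230) = +0.442 V.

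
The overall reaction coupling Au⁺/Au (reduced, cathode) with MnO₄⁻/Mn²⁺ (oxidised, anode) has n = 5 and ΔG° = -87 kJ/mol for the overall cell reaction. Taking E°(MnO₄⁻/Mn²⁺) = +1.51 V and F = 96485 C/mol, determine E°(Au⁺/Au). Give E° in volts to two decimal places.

+1.69 V

E°cell = −ΔG°/(nF) = −(-87×10³)/((5)(96485)) = +0.180 V.
Since Au⁺/Au is the cathode and MnO₄⁻/Mn²⁺ the anode, E°cell = E°(Au⁺/Au) − E°(MnO₄⁻/Mn²⁺).
So E°(Au⁺/Au) = E°cell + E°(MnO₄⁻/Mn²⁺) = +0.180 + (+1.51) = +1.69 V.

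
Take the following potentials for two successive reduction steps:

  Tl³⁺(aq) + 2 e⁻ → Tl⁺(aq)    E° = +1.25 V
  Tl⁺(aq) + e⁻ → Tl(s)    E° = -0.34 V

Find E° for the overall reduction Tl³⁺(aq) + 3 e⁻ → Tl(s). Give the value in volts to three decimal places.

+0.720 V

Adding the free-energy changes (−nFE°) of the two steps gives −n₃FE°₃ = −n₁FE°₁ − n₂FE°₂.
E°₃ = (2×+1.25 + 1×-0.34) / 3 = (+2.160) / 3 = +0.720 V.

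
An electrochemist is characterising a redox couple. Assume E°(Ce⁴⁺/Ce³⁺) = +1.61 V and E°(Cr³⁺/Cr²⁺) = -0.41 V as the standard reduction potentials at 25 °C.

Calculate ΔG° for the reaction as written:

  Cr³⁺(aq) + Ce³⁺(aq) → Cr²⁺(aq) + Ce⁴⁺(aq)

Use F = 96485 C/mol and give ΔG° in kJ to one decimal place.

+194.9 kJ

As written, Cr³⁺/Cr²⁺ is reduced (cathode) and Ce⁴⁺/Ce³⁺ is oxidised (anode), so E°cell = (-0.41) − (+1.61) = -2.02 V.
Balancing electrons gives n = 1.
ΔG° = −nFE° = −(1)(96485)(-2.02) = 194,900 J = +194.9 kJ.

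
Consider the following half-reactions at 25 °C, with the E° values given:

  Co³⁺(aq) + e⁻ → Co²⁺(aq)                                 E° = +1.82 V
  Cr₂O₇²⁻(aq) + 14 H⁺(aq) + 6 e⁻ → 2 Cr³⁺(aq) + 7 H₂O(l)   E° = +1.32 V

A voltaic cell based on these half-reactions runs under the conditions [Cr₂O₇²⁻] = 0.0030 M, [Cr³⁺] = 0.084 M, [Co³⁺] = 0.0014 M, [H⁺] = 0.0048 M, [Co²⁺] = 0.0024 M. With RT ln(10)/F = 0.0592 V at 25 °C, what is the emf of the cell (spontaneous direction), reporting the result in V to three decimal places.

+0.810 V

Co³⁺/Co²⁺ is the cathode (higher E°), Cr₂O₇²⁻/Cr³⁺ the anode: E°cell = +1.82 − (+1.32) = +0.50 V, n = 6.
Overall: 6 Co³⁺(aq) + 2 Cr³⁺(aq) + 7 H₂O(l) → 6 Co²⁺(aq) + Cr₂O₇²⁻(aq) + 14 H⁺(aq)
Q = [Co²⁺]^6·[Cr₂O₇²⁻]·[H⁺]^14 / ([Co³⁺]^6·[Cr³⁺]^2); log Q = -31.430.
E = E° − (0.0592/n) log Q = +0.50 − (0.0592/6)(-31.430) = +0.810 V.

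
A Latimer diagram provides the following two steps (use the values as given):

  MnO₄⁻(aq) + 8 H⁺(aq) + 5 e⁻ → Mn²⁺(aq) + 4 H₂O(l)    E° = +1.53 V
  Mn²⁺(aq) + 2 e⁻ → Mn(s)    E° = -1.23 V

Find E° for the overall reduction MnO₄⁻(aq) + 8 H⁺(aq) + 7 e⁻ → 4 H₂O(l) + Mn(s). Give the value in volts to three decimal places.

Standard free energies of sequential steps add: ΔG°₃ = ΔG°₁ + ΔG°₂, so n₃E°₃ = n₁E°₁ + n₂E°₂.
E°₃ = (5×+1.53 + 2×-1.23) / 7 = (+5.190) / 7 = +0.741 V.

+0.741 V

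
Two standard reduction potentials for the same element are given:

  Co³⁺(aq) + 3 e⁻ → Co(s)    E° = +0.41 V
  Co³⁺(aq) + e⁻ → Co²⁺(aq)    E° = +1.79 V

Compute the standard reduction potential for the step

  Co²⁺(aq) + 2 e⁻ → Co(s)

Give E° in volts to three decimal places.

Sequential free energies add, so n₃E°₃ = n₁E°₁ + n₂E°₂.
With n₃ = 3, and the known step contributing 1×(+1.79) V, the unknown satisfies 2·E° = 3×(+0.41) − 1×(+1.79) = -0.560.
E° = -0.560 / 2 = -0.280 V.

-0.280 V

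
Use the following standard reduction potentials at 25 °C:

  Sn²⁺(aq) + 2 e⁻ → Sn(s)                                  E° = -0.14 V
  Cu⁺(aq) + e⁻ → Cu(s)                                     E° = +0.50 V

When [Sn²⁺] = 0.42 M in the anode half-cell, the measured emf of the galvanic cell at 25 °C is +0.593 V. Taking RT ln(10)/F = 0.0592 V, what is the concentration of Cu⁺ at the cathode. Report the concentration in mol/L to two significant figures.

Cu⁺/Cu is the cathode, Sn²⁺/Sn the anode: E°cell = +0.64 V, n = 2.
Overall reaction: 2 Cu⁺(aq) + Sn(s) → 2 Cu(s) + Sn²⁺(aq); Q = [Sn²⁺]^1/[Cu⁺]^2.
From E = E° − (0.0592/n) log Q: log Q = (E° − E)·n/0.0592 = (+0.64 − (+0.593))·2/0.0592 = 1.5878.
So 2·log[Cu⁺] = 1·log(0.42) − log Q = -0.3768 − (1.5878) = -1.9646; log[Cu⁺] = -1.9646 / 2 = -0.9823; [Cu⁺] = 10^(-0.9823) ≈ 0.10 M.

0.10 M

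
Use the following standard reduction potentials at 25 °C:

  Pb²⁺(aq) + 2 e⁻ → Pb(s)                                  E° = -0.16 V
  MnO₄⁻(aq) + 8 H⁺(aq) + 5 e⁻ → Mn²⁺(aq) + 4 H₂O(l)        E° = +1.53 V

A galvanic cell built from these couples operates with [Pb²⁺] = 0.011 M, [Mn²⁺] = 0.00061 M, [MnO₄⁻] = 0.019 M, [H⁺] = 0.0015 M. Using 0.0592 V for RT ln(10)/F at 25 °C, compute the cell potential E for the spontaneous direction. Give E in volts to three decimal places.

+1.498 V

MnO₄⁻/Mn²⁺ is the cathode (higher E°), Pb²⁺/Pb the anode: E°cell = +1.53 − (-0.16) = +1.69 V, n = 10.
Overall: 2 MnO₄⁻(aq) + 16 H⁺(aq) + 5 Pb(s) → 2 Mn²⁺(aq) + 8 H₂O(l) + 5 Pb²⁺(aq)
Q = [Mn²⁺]^2·[Pb²⁺]^5 / ([MnO₄⁻]^2·[H⁺]^16); log Q = 32.403.
E = E° − (0.0592/n) log Q = +1.69 − (0.0592/10)(32.403) = +1.498 V.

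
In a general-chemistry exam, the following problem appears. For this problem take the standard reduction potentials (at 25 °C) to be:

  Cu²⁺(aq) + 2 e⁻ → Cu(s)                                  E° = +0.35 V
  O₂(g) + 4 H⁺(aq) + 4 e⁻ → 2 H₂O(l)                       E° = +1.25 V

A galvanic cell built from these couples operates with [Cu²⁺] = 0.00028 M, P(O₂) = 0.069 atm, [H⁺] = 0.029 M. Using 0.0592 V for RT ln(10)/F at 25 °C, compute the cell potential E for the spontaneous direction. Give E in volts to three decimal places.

O₂/H₂O is the cathode (higher E°), Cu²⁺/Cu the anode: E°cell = +1.25 − (+0.35) = +0.90 V, n = 4.
Overall: O₂(g) + 4 H⁺(aq) + 2 Cu(s) → 2 H₂O(l) + 2 Cu²⁺(aq)
Q = [Cu²⁺]^2 / (P(O₂)·[H⁺]^4); log Q = 0.206.
E = E° − (0.0592/n) log Q = +0.90 − (0.0592/4)(0.206) = +0.897 V.

+0.897 V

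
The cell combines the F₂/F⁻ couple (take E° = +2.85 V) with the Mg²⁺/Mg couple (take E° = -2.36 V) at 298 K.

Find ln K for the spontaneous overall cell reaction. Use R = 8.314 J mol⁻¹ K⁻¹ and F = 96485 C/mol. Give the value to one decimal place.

Cathode: F₂/F⁻; anode: Mg²⁺/Mg. E°cell = (+2.85) − (-2.36) = +5.21 V, with n = 2.
ΔG° = −nFE° = −RT ln K, so ln K = nFE°/(RT) = (2)(96485)(+5.21) / ((8.314)(298)) = 405.790.

405.8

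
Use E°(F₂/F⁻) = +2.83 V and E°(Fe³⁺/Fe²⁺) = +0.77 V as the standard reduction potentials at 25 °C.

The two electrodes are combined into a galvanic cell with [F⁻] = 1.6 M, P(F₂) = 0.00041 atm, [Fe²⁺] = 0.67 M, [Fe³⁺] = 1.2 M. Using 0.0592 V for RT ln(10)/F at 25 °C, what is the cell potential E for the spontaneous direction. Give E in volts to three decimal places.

+1.933 V

F₂/F⁻ is the cathode (higher E°), Fe³⁺/Fe²⁺ the anode: E°cell = +2.83 − (+0.77) = +2.06 V, n = 2.
Overall: F₂(g) + 2 Fe²⁺(aq) → 2 F⁻(aq) + 2 Fe³⁺(aq)
Q = [F⁻]^2·[Fe³⁺]^2 / (P(F₂)·[Fe²⁺]^2); log Q = 4.302.
E = E° − (0.0592/n) log Q = +2.06 − (0.0592/2)(4.302) = +1.933 V.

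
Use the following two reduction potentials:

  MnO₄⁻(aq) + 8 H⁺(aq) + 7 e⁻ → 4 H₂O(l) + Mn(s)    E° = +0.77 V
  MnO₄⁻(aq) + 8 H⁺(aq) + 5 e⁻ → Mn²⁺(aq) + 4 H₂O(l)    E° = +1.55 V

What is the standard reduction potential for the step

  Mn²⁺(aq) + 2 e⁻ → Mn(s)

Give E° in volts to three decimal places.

-1.180 V

Sequential free energies add, so n₃E°₃ = n₁E°₁ + n₂E°₂.
With n₃ = 7, and the known step contributing 5×(+1.55) V, the unknown satisfies 2·E° = 7×(+0.77) − 5×(+1.55) = -2.360.
E° = -2.360 / 2 = -1.180 V.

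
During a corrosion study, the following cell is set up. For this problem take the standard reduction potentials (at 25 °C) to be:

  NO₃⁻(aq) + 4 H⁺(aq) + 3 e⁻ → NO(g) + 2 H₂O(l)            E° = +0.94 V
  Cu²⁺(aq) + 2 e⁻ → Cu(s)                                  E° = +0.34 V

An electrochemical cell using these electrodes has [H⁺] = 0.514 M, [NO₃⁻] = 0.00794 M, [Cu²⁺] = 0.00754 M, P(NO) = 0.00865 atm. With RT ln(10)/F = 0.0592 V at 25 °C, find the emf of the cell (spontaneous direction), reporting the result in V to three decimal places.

NO₃⁻/NO is the cathode (higher E°), Cu²⁺/Cu the anode: E°cell = +0.94 − (+0.34) = +0.60 V, n = 6.
Overall: 2 NO₃⁻(aq) + 8 H⁺(aq) + 3 Cu(s) → 2 NO(g) + 4 H₂O(l) + 3 Cu²⁺(aq)
Q = P(NO)^2·[Cu²⁺]^3 / ([NO₃⁻]^2·[H⁺]^8); log Q = -3.981.
E = E° − (0.0592/n) log Q = +0.60 − (0.0592/6)(-3.981) = +0.639 V.

+0.639 V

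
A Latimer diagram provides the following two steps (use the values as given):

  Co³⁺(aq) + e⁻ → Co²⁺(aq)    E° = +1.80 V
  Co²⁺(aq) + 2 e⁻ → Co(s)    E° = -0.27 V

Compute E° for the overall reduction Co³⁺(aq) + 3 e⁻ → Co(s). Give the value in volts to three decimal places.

Adding the free-energy changes (−nFE°) of the two steps gives −n₃FE°₃ = −n₁FE°₁ − n₂FE°₂.
E°₃ = (1×+1.80 + 2×-0.27) / 3 = (+1.260) / 3 = +0.420 V.
E° values themselves are not directly additive — weighting by electron count is essential.

+0.420 V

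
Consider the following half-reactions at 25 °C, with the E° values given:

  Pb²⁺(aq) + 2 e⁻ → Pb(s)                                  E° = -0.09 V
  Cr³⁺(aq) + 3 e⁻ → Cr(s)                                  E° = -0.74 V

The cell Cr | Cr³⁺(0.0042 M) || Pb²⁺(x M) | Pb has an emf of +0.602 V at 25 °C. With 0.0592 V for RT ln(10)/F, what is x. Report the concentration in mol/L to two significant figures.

Pb²⁺/Pb is the cathode, Cr³⁺/Cr the anode: E°cell = +0.65 V, n = 6.
Overall reaction: 3 Pb²⁺(aq) + 2 Cr(s) → 3 Pb(s) + 2 Cr³⁺(aq); Q = [Cr³⁺]^2/[Pb²⁺]^3.
From E = E° − (0.0592/n) log Q: log Q = (E° − E)·n/0.0592 = (+0.65 − (+0.602))·6/0.0592 = 4.8649.
So 3·log[Pb²⁺] = 2·log(0.0042) − log Q = -4.7535 − (4.8649) = -9.6184; log[Pb²⁺] = -9.6184 / 3 = -3.2061; [Pb²⁺] = 10^(-3.2061) ≈ 0.00062 M.

0.00062 M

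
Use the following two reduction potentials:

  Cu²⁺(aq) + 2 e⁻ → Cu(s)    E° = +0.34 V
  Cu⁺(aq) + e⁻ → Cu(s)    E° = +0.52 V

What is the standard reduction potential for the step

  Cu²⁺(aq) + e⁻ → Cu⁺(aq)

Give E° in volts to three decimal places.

Sequential free energies add, so n₃E°₃ = n₁E°₁ + n₂E°₂.
With n₃ = 2, and the known step contributing 1×(+0.52) V, the unknown satisfies 1·E° = 2×(+0.34) − 1×(+0.52) = +0.160.
E° = +0.160 / 1 = +0.160 V.

+0.160 V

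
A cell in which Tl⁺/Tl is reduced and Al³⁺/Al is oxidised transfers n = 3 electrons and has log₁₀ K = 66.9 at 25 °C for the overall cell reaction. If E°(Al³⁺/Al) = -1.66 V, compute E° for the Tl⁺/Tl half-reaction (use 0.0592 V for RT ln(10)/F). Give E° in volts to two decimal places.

-0.34 V

E°cell = (0.0592/n)·log K = (0.0592/3)(66.9) = +1.320 V.
Since Tl⁺/Tl is the cathode and Al³⁺/Al the anode, E°cell = E°(Tl⁺/Tl) − E°(Al³⁺/Al).
So E°(Tl⁺/Tl) = E°cell + E°(Al³⁺/Al) = +1.320 + (-1.66) = -0.34 V.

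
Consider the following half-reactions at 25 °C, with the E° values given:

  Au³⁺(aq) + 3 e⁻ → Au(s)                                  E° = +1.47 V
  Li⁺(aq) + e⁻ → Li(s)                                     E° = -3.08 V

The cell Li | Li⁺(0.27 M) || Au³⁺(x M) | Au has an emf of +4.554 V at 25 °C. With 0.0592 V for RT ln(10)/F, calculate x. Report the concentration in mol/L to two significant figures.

0.031 M

Au³⁺/Au is the cathode, Li⁺/Li the anode: E°cell = +4.55 V, n = 3.
Overall reaction: Au³⁺(aq) + 3 Li(s) → Au(s) + 3 Li⁺(aq); Q = [Li⁺]^3/[Au³⁺]^1.
From E = E° − (0.0592/n) log Q: log Q = (E° − E)·n/0.0592 = (+4.55 − (+4.554))·3/0.0592 = -0.2027.
So 1·log[Au³⁺] = 3·log(0.27) − log Q = -1.7059 − (-0.2027) = -1.5032; [Au³⁺] = 10^(-1.5032) ≈ 0.031 M.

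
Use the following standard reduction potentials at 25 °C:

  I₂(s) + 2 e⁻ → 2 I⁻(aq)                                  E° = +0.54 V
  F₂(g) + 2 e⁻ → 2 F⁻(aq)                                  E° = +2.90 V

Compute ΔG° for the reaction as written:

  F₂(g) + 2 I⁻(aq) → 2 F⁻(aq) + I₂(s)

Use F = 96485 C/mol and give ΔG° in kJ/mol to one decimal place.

-455.4 kJ/mol

As written, F₂/F⁻ is reduced (cathode) and I₂/I⁻ is oxidised (anode), so E°cell = (+2.90) − (+0.54) = +2.36 V.
Balancing electrons gives n = 2.
ΔG° = −nFE° = −(2)(96485)(+2.36) = -455,409 J = -455.4 kJ/mol.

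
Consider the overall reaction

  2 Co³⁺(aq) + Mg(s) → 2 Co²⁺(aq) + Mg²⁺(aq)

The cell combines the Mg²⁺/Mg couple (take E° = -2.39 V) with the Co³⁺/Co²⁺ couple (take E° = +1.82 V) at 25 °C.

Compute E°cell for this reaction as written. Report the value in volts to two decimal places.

+4.21 V

The Co³⁺/Co²⁺ couple has the higher reduction potential, so it is the cathode; Mg²⁺/Mg is oxidised at the anode.
E°cell = E°(cathode) − E°(anode) = (+1.82) − (-2.39) = +4.21 V.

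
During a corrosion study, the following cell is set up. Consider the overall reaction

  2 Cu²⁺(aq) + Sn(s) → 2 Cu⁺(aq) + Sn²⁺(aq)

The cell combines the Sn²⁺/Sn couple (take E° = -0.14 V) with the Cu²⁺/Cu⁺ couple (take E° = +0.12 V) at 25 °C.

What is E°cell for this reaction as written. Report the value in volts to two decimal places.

The Cu²⁺/Cu⁺ couple has the higher reduction potential, so it is the cathode; Sn²⁺/Sn is oxidised at the anode.
E°cell = E°(cathode) − E°(anode) = (+0.12) − (-0.14) = +0.26 V.

+0.26 V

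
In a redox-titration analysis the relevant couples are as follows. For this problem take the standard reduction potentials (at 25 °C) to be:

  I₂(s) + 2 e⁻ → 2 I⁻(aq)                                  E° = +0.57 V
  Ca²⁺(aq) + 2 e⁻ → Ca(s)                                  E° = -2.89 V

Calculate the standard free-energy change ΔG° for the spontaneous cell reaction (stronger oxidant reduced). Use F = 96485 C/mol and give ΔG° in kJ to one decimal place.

-667.7 kJ

I₂/I⁻ (E° = +0.57 V) is the cathode; Ca²⁺/Ca (E° = -2.89 V) is the anode, so E°cell = +3.46 V.
Balancing electrons gives n = 2 (lcm of 2 and 2).
ΔG° = −nFE° = −(2)(96485)(+3.46) = -667,676 J = -667.7 kJ.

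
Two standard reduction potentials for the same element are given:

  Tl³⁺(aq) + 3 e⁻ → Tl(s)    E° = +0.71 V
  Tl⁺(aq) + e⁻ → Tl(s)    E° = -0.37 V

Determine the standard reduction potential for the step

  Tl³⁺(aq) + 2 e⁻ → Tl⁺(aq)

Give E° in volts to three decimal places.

Sequential free energies add, so n₃E°₃ = n₁E°₁ + n₂E°₂.
With n₃ = 3, and the known step contributing 1×(-0.37) V, the unknown satisfies 2·E° = 3×(+0.71) − 1×(-0.37) = +2.500.
E° = +2.500 / 2 = +1.250 V.

+1.250 V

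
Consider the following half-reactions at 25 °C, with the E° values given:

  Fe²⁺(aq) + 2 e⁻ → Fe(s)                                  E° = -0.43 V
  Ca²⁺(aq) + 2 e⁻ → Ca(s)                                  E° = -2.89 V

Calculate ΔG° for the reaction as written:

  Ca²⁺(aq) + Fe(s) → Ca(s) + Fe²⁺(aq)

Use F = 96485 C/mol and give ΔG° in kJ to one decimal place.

As written, Ca²⁺/Ca is reduced (cathode) and Fe²⁺/Fe is oxidised (anode), so E°cell = (-2.89) − (-0.43) = -2.46 V.
Balancing electrons gives n = 2.
ΔG° = −nFE° = −(2)(96485)(-2.46) = 474,706 J = +474.7 kJ.

+474.7 kJ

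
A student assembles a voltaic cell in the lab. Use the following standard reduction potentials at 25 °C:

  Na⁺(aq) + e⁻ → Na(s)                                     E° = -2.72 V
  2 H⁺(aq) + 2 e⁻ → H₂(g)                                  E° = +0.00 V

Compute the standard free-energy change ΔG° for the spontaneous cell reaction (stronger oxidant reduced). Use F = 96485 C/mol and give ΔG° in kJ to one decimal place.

-524.9 kJ

H⁺/H₂ (E° = +0.00 V) is the cathode; Na⁺/Na (E° = -2.72 V) is the anode, so E°cell = +2.72 V.
Balancing electrons gives n = 2 (lcm of 2 and 1).
ΔG° = −nFE° = −(2)(96485)(+2.72) = -524,878 J = -524.9 kJ.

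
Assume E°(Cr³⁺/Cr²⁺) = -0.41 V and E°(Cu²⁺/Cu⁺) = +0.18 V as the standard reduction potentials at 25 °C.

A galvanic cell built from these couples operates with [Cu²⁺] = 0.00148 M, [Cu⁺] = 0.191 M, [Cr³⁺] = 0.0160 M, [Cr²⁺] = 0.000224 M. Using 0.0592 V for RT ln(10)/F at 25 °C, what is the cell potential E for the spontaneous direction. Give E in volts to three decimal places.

+0.355 V

Cu²⁺/Cu⁺ is the cathode (higher E°), Cr³⁺/Cr²⁺ the anode: E°cell = +0.18 − (-0.41) = +0.59 V, n = 1.
Overall: Cu²⁺(aq) + Cr²⁺(aq) → Cu⁺(aq) + Cr³⁺(aq)
Q = [Cu⁺]·[Cr³⁺] / ([Cu²⁺]·[Cr²⁺]); log Q = 3.965.
E = E° − (0.0592/n) log Q = +0.59 − (0.0592/1)(3.965) = +0.355 V.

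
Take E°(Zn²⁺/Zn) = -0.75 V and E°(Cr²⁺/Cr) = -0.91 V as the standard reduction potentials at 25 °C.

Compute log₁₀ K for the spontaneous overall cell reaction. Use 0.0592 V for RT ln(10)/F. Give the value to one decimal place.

Cathode: Zn²⁺/Zn; anode: Cr²⁺/Cr. E°cell = +0.16 V, n = 2.
log K = nE°cell / 0.0592 = (2)(+0.16) / 0.0592 = 5.4.

5.4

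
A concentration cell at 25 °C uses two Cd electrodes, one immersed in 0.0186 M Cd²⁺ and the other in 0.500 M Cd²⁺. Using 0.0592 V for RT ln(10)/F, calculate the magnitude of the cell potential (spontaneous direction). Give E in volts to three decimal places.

+0.042 V

For a concentration cell E°cell = 0. The 0.500 M side is the cathode (reduction is favoured where [Cd²⁺] is higher).
With n = 2, E = −(0.0592/2) log([Cd²⁺]ₐₙ/[Cd²⁺]꜀ₐₜ) = −(0.0592/2) log(0.0186/0.5) = −(0.0592/2)(-1.429) = +0.042 V.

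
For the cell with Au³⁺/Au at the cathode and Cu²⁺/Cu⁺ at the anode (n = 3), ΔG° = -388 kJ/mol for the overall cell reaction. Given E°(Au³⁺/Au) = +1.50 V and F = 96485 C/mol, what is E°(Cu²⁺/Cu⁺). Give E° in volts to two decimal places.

+0.16 V

E°cell = −ΔG°/(nF) = −(-388×10³)/((3)(96485)) = +1.340 V.
Since Au³⁺/Au is the cathode and Cu²⁺/Cu⁺ the anode, E°cell = E°(Au³⁺/Au) − E°(Cu²⁺/Cu⁺).
So E°(Cu²⁺/Cu⁺) = E°(Au³⁺/Au) − E°cell = (+1.50) − (+1.340) = +0.16 V.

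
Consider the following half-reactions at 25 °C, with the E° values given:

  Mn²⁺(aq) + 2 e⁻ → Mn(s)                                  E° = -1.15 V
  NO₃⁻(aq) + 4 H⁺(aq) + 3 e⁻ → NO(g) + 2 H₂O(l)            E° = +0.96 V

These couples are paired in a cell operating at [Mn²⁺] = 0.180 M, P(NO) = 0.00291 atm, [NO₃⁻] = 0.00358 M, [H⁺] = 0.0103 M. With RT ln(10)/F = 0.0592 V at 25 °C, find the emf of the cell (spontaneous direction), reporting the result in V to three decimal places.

+1.977 V

NO₃⁻/NO is the cathode (higher E°), Mn²⁺/Mn the anode: E°cell = +0.96 − (-1.15) = +2.11 V, n = 6.
Overall: 2 NO₃⁻(aq) + 8 H⁺(aq) + 3 Mn(s) → 2 NO(g) + 4 H₂O(l) + 3 Mn²⁺(aq)
Q = P(NO)^2·[Mn²⁺]^3 / ([NO₃⁻]^2·[H⁺]^8); log Q = 13.483.
E = E° − (0.0592/n) log Q = +2.11 − (0.0592/6)(13.483) = +1.977 V.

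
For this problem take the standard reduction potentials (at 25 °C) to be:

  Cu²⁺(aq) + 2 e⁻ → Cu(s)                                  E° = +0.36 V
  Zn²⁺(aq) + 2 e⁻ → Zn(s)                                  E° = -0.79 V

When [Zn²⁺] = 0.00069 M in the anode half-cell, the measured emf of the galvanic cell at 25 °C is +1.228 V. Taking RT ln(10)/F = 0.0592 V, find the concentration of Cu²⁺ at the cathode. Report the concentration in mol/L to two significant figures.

Cu²⁺/Cu is the cathode, Zn²⁺/Zn the anode: E°cell = +1.15 V, n = 2.
Overall reaction: Cu²⁺(aq) + Zn(s) → Cu(s) + Zn²⁺(aq); Q = [Zn²⁺]^1/[Cu²⁺]^1.
From E = E° − (0.0592/n) log Q: log Q = (E° − E)·n/0.0592 = (+1.15 − (+1.228))·2/0.0592 = -2.6351.
So 1·log[Cu²⁺] = 1·log(0.00069) − log Q = -3.1612 − (-2.6351) = -0.5261; [Cu²⁺] = 10^(-0.5261) ≈ 0.30 M.

0.30 M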